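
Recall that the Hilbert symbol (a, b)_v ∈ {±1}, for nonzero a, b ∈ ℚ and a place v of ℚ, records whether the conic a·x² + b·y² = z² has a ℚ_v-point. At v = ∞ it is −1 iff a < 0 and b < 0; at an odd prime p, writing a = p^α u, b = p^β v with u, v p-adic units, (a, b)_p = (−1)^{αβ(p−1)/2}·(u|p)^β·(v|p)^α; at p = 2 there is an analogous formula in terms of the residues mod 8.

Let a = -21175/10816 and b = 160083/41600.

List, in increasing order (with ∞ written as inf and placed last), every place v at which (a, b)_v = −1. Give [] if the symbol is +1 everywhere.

Mod squares: a ≡ -7, b ≡ 78. Check v ∈ {∞, 2, 3, 5, 7, 11, 13}.
v=5: a=5^2·(≡3), b=5^-2·(≡2) mod 5; (3|5)=-1, (2|5)=-1; (−1)^{2·-2·2}·(-1)^-2·(-1)^2 = +1.
v=13: a=13^-2·(≡11), b=13^-1·(≡7) mod 13; (11|13)=-1, (7|13)=-1; (−1)^{-2·-1·6}·(-1)^-1·(-1)^-2 = -1.
v=7: a=7^1·(≡6), b=7^2·(≡2) mod 7; (6|7)=-1, (2|7)=+1; (−1)^{1·2·3}·(-1)^2·(+1)^1 = +1.
v=2: v_2(a)=-6, v_2(b)=-7; units ≡ 1, 7 (mod 8); ε·ε+αω+βω = 0·1+-6·0+-7·0 ≡ 0  ⇒  (a,b)_2 = +1.
v=∞: -7 < 0 and 78 > 0  ⇒  (a,b)_∞ = +1.
v=3: a=3^0·(≡2), b=3^3·(≡2) mod 3; (2|3)=-1, (2|3)=-1; (−1)^{0·3·1}·(-1)^3·(-1)^0 = -1.
v=11: a=11^2·(≡4), b=11^2·(≡4) mod 11; (4|11)=+1, (4|11)=+1; (−1)^{2·2·5}·(+1)^2·(+1)^2 = +1.
|Ram(-7, 78)| = 2, even; anisotropic at {3, 13}.

[3, 13]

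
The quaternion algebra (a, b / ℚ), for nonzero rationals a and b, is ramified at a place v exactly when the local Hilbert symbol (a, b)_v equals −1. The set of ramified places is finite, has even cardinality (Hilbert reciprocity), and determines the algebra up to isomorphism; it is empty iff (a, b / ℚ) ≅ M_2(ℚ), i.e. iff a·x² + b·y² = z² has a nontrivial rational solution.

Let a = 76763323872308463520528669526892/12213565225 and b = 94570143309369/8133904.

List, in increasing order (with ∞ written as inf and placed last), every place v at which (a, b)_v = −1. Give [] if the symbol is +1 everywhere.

Mod squares: a ≡ 7163, b ≡ 21489. Check v ∈ {∞, 2, 3, 5, 7, 13, 19, 23, 29, 31}.
v=7: a=7^6·(≡1), b=7^2·(≡3) mod 7; (1|7)=+1, (3|7)=-1; (−1)^{6·2·3}·(+1)^2·(-1)^6 = +1.
v=2: v_2(a)=2, v_2(b)=-4; units ≡ 3, 1 (mod 8); ε·ε+αω+βω = 1·0+2·0+-4·1 ≡ 0  ⇒  (a,b)_2 = +1.
v=31: a=31^-4·(≡14), b=31^-2·(≡6) mod 31; (14|31)=+1, (6|31)=-1; (−1)^{-4·-2·15}·(+1)^-2·(-1)^-4 = +1.
v=23: a=23^-2·(≡10), b=23^-2·(≡19) mod 23; (10|23)=-1, (19|23)=-1; (−1)^{-2·-2·11}·(-1)^-2·(-1)^-2 = +1.
v=∞: 7163 > 0 and 21489 > 0  ⇒  (a,b)_∞ = +1.
v=19: a=19^5·(≡4), b=19^1·(≡3) mod 19; (4|19)=+1, (3|19)=-1; (−1)^{5·1·9}·(+1)^1·(-1)^5 = +1.
v=29: a=29^3·(≡14), b=29^1·(≡5) mod 29; (14|29)=-1, (5|29)=+1; (−1)^{3·1·14}·(-1)^1·(+1)^3 = -1.
v=13: a=13^7·(≡7), b=13^3·(≡6) mod 13; (7|13)=-1, (6|13)=-1; (−1)^{7·3·6}·(-1)^3·(-1)^7 = +1.
v=3: a=3^16·(≡2), b=3^13·(≡2) mod 3; (2|3)=-1, (2|3)=-1; (−1)^{16·13·1}·(-1)^13·(-1)^16 = -1.
v=5: a=5^-2·(≡3), b=5^0·(≡1) mod 5; (3|5)=-1, (1|5)=+1; (−1)^{-2·0·2}·(-1)^0·(+1)^-2 = +1.
(7163, 21489 / ℚ) ramifies at {3, 29}: a division algebra.

[3, 29]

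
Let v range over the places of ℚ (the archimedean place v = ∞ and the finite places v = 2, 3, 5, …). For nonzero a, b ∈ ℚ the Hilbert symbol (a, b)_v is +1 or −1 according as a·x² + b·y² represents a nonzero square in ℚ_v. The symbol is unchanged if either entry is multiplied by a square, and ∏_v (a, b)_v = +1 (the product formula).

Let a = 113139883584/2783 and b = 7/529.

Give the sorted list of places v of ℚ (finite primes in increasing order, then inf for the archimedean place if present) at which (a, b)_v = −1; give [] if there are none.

[2, 7, 13, 23]

(a, b) ≡ (1881607, 7) mod (ℚ^×)²; places V = {2, 3, 7, 11, 13, 23, 29, 31, ∞}.
(a,b)_31: α=1, u≡11; β=0, v≡19 (mod 31); (11|31)=-1, (19|31)=+1; sign (−1)^0·-1^0·+1^1 = +1.
(a,b)_23: α=-1, u≡20; β=-2, v≡7 (mod 23); (20|23)=-1, (7|23)=-1; sign (−1)^0·-1^-2·-1^-1 = -1.
(a,b)_29: α=1, u≡11; β=0, v≡1 (mod 29); (11|29)=-1, (1|29)=+1; sign (−1)^0·-1^0·+1^1 = +1.
(a,b)_2: α=6, β=0; u≡7, v≡7 (mod 8); ε(u)ε(v)=1·1, αω(v)=6·0, βω(u)=0·0; sum ≡ 1  ⇒  -1.
(a,b)_11: α=-2, u≡2; β=0, v≡7 (mod 11); (2|11)=-1, (7|11)=-1; sign (−1)^0·-1^0·-1^-2 = +1.
(a,b)_7: α=5, u≡2; β=1, v≡2 (mod 7); (2|7)=+1, (2|7)=+1; sign (−1)^1·+1^1·+1^5 = -1.
(a,b)_3: α=2, u≡1; β=0, v≡1 (mod 3); (1|3)=+1, (1|3)=+1; sign (−1)^0·+1^0·+1^2 = +1.
(a,b)_∞: sgn(1881607)=+, sgn(7)=+, so +1.
(a,b)_13: α=1, u≡10; β=0, v≡8 (mod 13); (10|13)=+1, (8|13)=-1; sign (−1)^0·+1^0·-1^1 = -1.
(1881607, 7 / ℚ) ramifies at {2, 7, 13, 23}: a division algebra.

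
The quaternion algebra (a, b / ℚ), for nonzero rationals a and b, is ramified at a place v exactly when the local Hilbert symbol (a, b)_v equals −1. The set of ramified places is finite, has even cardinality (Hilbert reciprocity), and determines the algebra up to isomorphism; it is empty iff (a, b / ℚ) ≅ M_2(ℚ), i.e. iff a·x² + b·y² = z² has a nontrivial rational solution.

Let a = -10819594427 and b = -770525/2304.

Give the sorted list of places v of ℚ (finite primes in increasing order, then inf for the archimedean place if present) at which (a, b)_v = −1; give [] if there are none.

[17, 23, 41, inf]

Mod squares: a ≡ -27347, b ≡ -629. Check v ∈ {∞, 2, 3, 5, 7, 17, 23, 29, 37, 41}.
v=∞: -27347 < 0 and -629 < 0  ⇒  (a,b)_∞ = -1.
v=17: a=17^2·(≡3), b=17^1·(≡11) mod 17; (3|17)=-1, (11|17)=-1; (−1)^{2·1·8}·(-1)^1·(-1)^2 = -1.
v=5: a=5^0·(≡3), b=5^2·(≡1) mod 5; (3|5)=-1, (1|5)=+1; (−1)^{0·2·2}·(-1)^2·(+1)^0 = +1.
v=2: v_2(a)=0, v_2(b)=-8; units ≡ 5, 3 (mod 8); ε·ε+αω+βω = 0·1+0·1+-8·1 ≡ 0  ⇒  (a,b)_2 = +1.
v=3: a=3^0·(≡1), b=3^-2·(≡1) mod 3; (1|3)=+1, (1|3)=+1; (−1)^{0·-2·1}·(+1)^-2·(+1)^0 = +1.
v=7: a=7^0·(≡2), b=7^2·(≡4) mod 7; (2|7)=+1, (4|7)=+1; (−1)^{0·2·3}·(+1)^2·(+1)^0 = +1.
v=29: a=29^1·(≡3), b=29^0·(≡16) mod 29; (3|29)=-1, (16|29)=+1; (−1)^{1·0·14}·(-1)^0·(+1)^1 = +1.
v=41: a=41^1·(≡17), b=41^0·(≡19) mod 41; (17|41)=-1, (19|41)=-1; (−1)^{1·0·20}·(-1)^0·(-1)^1 = -1.
v=23: a=23^1·(≡11), b=23^0·(≡11) mod 23; (11|23)=-1, (11|23)=-1; (−1)^{1·0·11}·(-1)^0·(-1)^1 = -1.
v=37: a=37^2·(≡28), b=37^1·(≡8) mod 37; (28|37)=+1, (8|37)=-1; (−1)^{2·1·18}·(+1)^1·(-1)^2 = +1.
Ram(-27347, -629) = {17, 23, 41, ∞}; no ℚ_17-point on the conic.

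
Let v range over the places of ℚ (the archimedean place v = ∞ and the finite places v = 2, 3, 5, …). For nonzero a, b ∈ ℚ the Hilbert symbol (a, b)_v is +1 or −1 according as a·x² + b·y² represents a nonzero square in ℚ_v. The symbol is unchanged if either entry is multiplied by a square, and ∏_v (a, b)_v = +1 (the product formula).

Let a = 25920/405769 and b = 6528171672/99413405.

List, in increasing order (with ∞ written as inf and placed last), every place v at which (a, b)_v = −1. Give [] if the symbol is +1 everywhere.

Mod squares: a ≡ 5, b ≡ 110. Check v ∈ {∞, 2, 3, 5, 7, 11, 13, 29}.
v=7: a=7^-4·(≡6), b=7^-6·(≡3) mod 7; (6|7)=-1, (3|7)=-1; (−1)^{-4·-6·3}·(-1)^-6·(-1)^-4 = +1.
v=2: v_2(a)=6, v_2(b)=3; units ≡ 5, 7 (mod 8); ε·ε+αω+βω = 0·1+6·0+3·1 ≡ 1  ⇒  (a,b)_2 = -1.
v=13: a=13^-2·(≡7), b=13^-2·(≡6) mod 13; (7|13)=-1, (6|13)=-1; (−1)^{-2·-2·6}·(-1)^-2·(-1)^-2 = +1.
v=29: a=29^0·(≡23), b=29^2·(≡6) mod 29; (23|29)=+1, (6|29)=+1; (−1)^{0·2·14}·(+1)^2·(+1)^0 = +1.
v=5: a=5^1·(≡1), b=5^-1·(≡2) mod 5; (1|5)=+1, (2|5)=-1; (−1)^{1·-1·2}·(+1)^-1·(-1)^1 = -1.
v=3: a=3^4·(≡2), b=3^6·(≡2) mod 3; (2|3)=-1, (2|3)=-1; (−1)^{4·6·1}·(-1)^6·(-1)^4 = +1.
v=11: a=11^0·(≡4), b=11^3·(≡7) mod 11; (4|11)=+1, (7|11)=-1; (−1)^{0·3·5}·(+1)^3·(-1)^0 = +1.
v=∞: 5 > 0 and 110 > 0  ⇒  (a,b)_∞ = +1.
Ram(5, 110) = {2, 5}; no ℚ_2-point on the conic.

[2, 5]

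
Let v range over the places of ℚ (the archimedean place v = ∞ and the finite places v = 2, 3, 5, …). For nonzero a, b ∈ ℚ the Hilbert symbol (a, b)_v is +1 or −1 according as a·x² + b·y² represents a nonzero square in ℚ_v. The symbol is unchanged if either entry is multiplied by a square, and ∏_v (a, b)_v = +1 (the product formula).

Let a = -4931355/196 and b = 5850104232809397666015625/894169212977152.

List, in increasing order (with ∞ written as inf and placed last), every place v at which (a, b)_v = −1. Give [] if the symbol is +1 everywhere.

[5, 7, 11, 13]

(a, b) ≡ (-40755, 7) mod (ℚ^×)²; places V = {2, 3, 5, 7, 11, 13, 17, 19, 29, 47, 53, ∞}.
(a,b)_2: α=-2, β=-16; u≡5, v≡7 (mod 8); ε(u)ε(v)=0·1, αω(v)=-2·0, βω(u)=-16·1; sum ≡ 0  ⇒  +1.
(a,b)_7: α=-2, u≡3; β=-5, v≡1 (mod 7); (3|7)=-1, (1|7)=+1; sign (−1)^0·-1^-5·+1^-2 = -1.
(a,b)_∞: sgn(-40755)=−, sgn(7)=+, so +1.
(a,b)_5: α=1, u≡4; β=10, v≡3 (mod 5); (4|5)=+1, (3|5)=-1; sign (−1)^0·+1^10·-1^1 = -1.
(a,b)_3: α=1, u≡2; β=0, v≡1 (mod 3); (2|3)=-1, (1|3)=+1; sign (−1)^0·-1^0·+1^1 = +1.
(a,b)_11: α=3, u≡10; β=4, v≡8 (mod 11); (10|11)=-1, (8|11)=-1; sign (−1)^0·-1^4·-1^3 = -1.
(a,b)_29: α=0, u≡3; β=2, v≡1 (mod 29); (3|29)=-1, (1|29)=+1; sign (−1)^0·-1^2·+1^0 = +1.
(a,b)_17: α=0, u≡10; β=-2, v≡12 (mod 17); (10|17)=-1, (12|17)=-1; sign (−1)^0·-1^-2·-1^0 = +1.
(a,b)_13: α=1, u≡5; β=2, v≡6 (mod 13); (5|13)=-1, (6|13)=-1; sign (−1)^0·-1^2·-1^1 = -1.
(a,b)_47: α=0, u≡15; β=2, v≡36 (mod 47); (15|47)=-1, (36|47)=+1; sign (−1)^0·-1^2·+1^0 = +1.
(a,b)_53: α=0, u≡18; β=-2, v≡36 (mod 53); (18|53)=-1, (36|53)=+1; sign (−1)^0·-1^-2·+1^0 = +1.
(a,b)_19: α=1, u≡15; β=4, v≡1 (mod 19); (15|19)=-1, (1|19)=+1; sign (−1)^0·-1^4·+1^1 = +1.
|Ram(-40755, 7)| = 4, even; anisotropic at {5, 7, 11, 13}.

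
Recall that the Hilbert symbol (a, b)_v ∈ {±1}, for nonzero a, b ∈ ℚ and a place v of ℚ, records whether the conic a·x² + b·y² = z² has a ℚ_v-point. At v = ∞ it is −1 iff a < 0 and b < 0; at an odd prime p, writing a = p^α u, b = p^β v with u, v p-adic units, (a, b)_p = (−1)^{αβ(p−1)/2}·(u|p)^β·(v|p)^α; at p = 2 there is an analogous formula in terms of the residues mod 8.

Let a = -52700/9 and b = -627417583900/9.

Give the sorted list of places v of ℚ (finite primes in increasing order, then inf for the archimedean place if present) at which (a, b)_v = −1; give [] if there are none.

[41, inf]

Mod squares: a ≡ -527, b ≡ -22591. Check v ∈ {∞, 2, 3, 5, 17, 19, 29, 31, 41}.
v=2: v_2(a)=2, v_2(b)=2; units ≡ 1, 1 (mod 8); ε·ε+αω+βω = 0·0+2·0+2·0 ≡ 0  ⇒  (a,b)_2 = +1.
v=31: a=31^1·(≡4), b=31^2·(≡14) mod 31; (4|31)=+1, (14|31)=+1; (−1)^{1·2·15}·(+1)^2·(+1)^1 = +1.
v=17: a=17^1·(≡5), b=17^2·(≡13) mod 17; (5|17)=-1, (13|17)=+1; (−1)^{1·2·8}·(-1)^2·(+1)^1 = +1.
v=∞: -527 < 0 and -22591 < 0  ⇒  (a,b)_∞ = -1.
v=5: a=5^2·(≡3), b=5^2·(≡1) mod 5; (3|5)=-1, (1|5)=+1; (−1)^{2·2·2}·(-1)^2·(+1)^2 = +1.
v=19: a=19^0·(≡7), b=19^1·(≡14) mod 19; (7|19)=+1, (14|19)=-1; (−1)^{0·1·9}·(+1)^1·(-1)^0 = +1.
v=29: a=29^0·(≡25), b=29^1·(≡22) mod 29; (25|29)=+1, (22|29)=+1; (−1)^{0·1·14}·(+1)^1·(+1)^0 = +1.
v=41: a=41^0·(≡12), b=41^1·(≡16) mod 41; (12|41)=-1, (16|41)=+1; (−1)^{0·1·20}·(-1)^1·(+1)^0 = -1.
v=3: a=3^-2·(≡1), b=3^-2·(≡2) mod 3; (1|3)=+1, (2|3)=-1; (−1)^{-2·-2·1}·(+1)^-2·(-1)^-2 = +1.
Ram(-527, -22591) = {41, ∞}; no ℚ_41-point on the conic.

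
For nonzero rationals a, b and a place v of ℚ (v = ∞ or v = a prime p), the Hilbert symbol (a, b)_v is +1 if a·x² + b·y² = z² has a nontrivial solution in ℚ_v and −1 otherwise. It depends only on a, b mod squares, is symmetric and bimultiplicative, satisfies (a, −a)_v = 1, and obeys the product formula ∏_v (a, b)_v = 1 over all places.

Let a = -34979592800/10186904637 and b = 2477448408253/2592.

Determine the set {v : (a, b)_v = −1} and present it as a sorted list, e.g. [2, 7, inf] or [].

[2, 13]

(a, b) ≡ (-494, 986) mod (ℚ^×)²; places V = {2, 3, 5, 7, 13, 17, 19, 29, 31, 37, 41, 43, ∞}.
(a,b)_19: α=1, u≡8; β=2, v≡1 (mod 19); (8|19)=-1, (1|19)=+1; sign (−1)^0·-1^2·+1^1 = +1.
(a,b)_43: α=-2, u≡20; β=0, v≡24 (mod 43); (20|43)=-1, (24|43)=+1; sign (−1)^0·-1^0·+1^-2 = +1.
(a,b)_13: α=-1, u≡10; β=2, v≡11 (mod 13); (10|13)=+1, (11|13)=-1; sign (−1)^0·+1^2·-1^-1 = -1.
(a,b)_5: α=2, u≡4; β=0, v≡4 (mod 5); (4|5)=+1, (4|5)=+1; sign (−1)^0·+1^0·+1^2 = +1.
(a,b)_37: α=2, u≡18; β=0, v≡17 (mod 37); (18|37)=-1, (17|37)=-1; sign (−1)^0·-1^0·-1^2 = +1.
(a,b)_17: α=0, u≡4; β=1, v≡10 (mod 17); (4|17)=+1, (10|17)=-1; sign (−1)^0·+1^1·-1^0 = +1.
(a,b)_2: α=5, β=-5; u≡1, v≡5 (mod 8); ε(u)ε(v)=0·0, αω(v)=5·1, βω(u)=-5·0; sum ≡ 1  ⇒  -1.
(a,b)_29: α=0, u≡7; β=1, v≡16 (mod 29); (7|29)=+1, (16|29)=+1; sign (−1)^0·+1^1·+1^0 = +1.
(a,b)_41: α=2, u≡40; β=2, v≡10 (mod 41); (40|41)=+1, (10|41)=+1; sign (−1)^0·+1^2·+1^2 = +1.
(a,b)_7: α=-2, u≡3; β=2, v≡6 (mod 7); (3|7)=-1, (6|7)=-1; sign (−1)^0·-1^2·-1^-2 = +1.
(a,b)_31: α=-2, u≡1; β=0, v≡16 (mod 31); (1|31)=+1, (16|31)=+1; sign (−1)^0·+1^0·+1^-2 = +1.
(a,b)_3: α=-2, u≡1; β=-4, v≡2 (mod 3); (1|3)=+1, (2|3)=-1; sign (−1)^0·+1^-4·-1^-2 = +1.
(a,b)_∞: sgn(-494)=−, sgn(986)=+, so +1.
|Ram(-494, 986)| = 2, even; anisotropic at {2, 13}.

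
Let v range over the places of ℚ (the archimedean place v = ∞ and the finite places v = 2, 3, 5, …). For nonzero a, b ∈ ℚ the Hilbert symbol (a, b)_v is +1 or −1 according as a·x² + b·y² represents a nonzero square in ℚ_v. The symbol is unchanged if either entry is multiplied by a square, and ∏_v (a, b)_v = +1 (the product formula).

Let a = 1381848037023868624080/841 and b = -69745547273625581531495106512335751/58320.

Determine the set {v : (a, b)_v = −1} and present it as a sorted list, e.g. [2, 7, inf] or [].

[13, 19]

Mod squares: a ≡ 1092845, b ≡ -33393355. Check v ∈ {∞, 2, 3, 5, 11, 13, 17, 19, 23, 29, 31, 43}.
v=11: a=11^0·(≡7), b=11^8·(≡9) mod 11; (7|11)=-1, (9|11)=+1; (−1)^{0·8·5}·(-1)^8·(+1)^0 = +1.
v=19: a=19^2·(≡14), b=19^3·(≡15) mod 19; (14|19)=-1, (15|19)=-1; (−1)^{2·3·9}·(-1)^3·(-1)^2 = -1.
v=2: v_2(a)=4, v_2(b)=-4; units ≡ 5, 5 (mod 8); ε·ε+αω+βω = 0·0+4·1+-4·1 ≡ 0  ⇒  (a,b)_2 = +1.
v=31: a=31^2·(≡18), b=31^3·(≡14) mod 31; (18|31)=+1, (14|31)=+1; (−1)^{2·3·15}·(+1)^3·(+1)^2 = +1.
v=∞: 1092845 > 0 and -33393355 < 0  ⇒  (a,b)_∞ = +1.
v=23: a=23^1·(≡14), b=23^1·(≡9) mod 23; (14|23)=-1, (9|23)=+1; (−1)^{1·1·11}·(-1)^1·(+1)^1 = +1.
v=3: a=3^6·(≡2), b=3^-6·(≡2) mod 3; (2|3)=-1, (2|3)=-1; (−1)^{6·-6·1}·(-1)^-6·(-1)^6 = +1.
v=17: a=17^1·(≡16), b=17^3·(≡16) mod 17; (16|17)=+1, (16|17)=+1; (−1)^{1·3·8}·(+1)^3·(+1)^1 = +1.
v=5: a=5^1·(≡1), b=5^-1·(≡1) mod 5; (1|5)=+1, (1|5)=+1; (−1)^{1·-1·2}·(+1)^-1·(+1)^1 = +1.
v=13: a=13^3·(≡8), b=13^2·(≡11) mod 13; (8|13)=-1, (11|13)=-1; (−1)^{3·2·6}·(-1)^2·(-1)^3 = -1.
v=29: a=29^-2·(≡28), b=29^3·(≡10) mod 29; (28|29)=+1, (10|29)=-1; (−1)^{-2·3·14}·(+1)^3·(-1)^-2 = +1.
v=43: a=43^3·(≡19), b=43^4·(≡10) mod 43; (19|43)=-1, (10|43)=+1; (−1)^{3·4·21}·(-1)^4·(+1)^3 = +1.
(1092845, -33393355 / ℚ) ramifies at {13, 19}: a division algebra.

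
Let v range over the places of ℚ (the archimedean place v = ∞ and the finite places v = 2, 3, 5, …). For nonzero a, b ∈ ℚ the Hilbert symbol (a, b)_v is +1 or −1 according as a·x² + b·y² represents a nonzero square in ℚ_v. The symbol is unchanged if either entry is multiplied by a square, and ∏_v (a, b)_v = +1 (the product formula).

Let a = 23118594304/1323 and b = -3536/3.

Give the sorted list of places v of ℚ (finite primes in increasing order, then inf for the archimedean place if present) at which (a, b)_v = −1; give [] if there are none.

[3, 17]

Mod squares: a ≡ 3, b ≡ -663. Check v ∈ {∞, 2, 3, 7, 13, 17, 43}.
v=7: a=7^-2·(≡6), b=7^0·(≡2) mod 7; (6|7)=-1, (2|7)=+1; (−1)^{-2·0·3}·(-1)^0·(+1)^-2 = +1.
v=2: v_2(a)=8, v_2(b)=4; units ≡ 3, 1 (mod 8); ε·ε+αω+βω = 1·0+8·0+4·1 ≡ 0  ⇒  (a,b)_2 = +1.
v=∞: 3 > 0 and -663 < 0  ⇒  (a,b)_∞ = +1.
v=3: a=3^-3·(≡1), b=3^-1·(≡1) mod 3; (1|3)=+1, (1|3)=+1; (−1)^{-3·-1·1}·(+1)^-1·(+1)^-3 = -1.
v=43: a=43^2·(≡33), b=43^0·(≡11) mod 43; (33|43)=-1, (11|43)=+1; (−1)^{2·0·21}·(-1)^0·(+1)^2 = +1.
v=13: a=13^2·(≡12), b=13^1·(≡9) mod 13; (12|13)=+1, (9|13)=+1; (−1)^{2·1·6}·(+1)^1·(+1)^2 = +1.
v=17: a=17^2·(≡10), b=17^1·(≡10) mod 17; (10|17)=-1, (10|17)=-1; (−1)^{2·1·8}·(-1)^1·(-1)^2 = -1.
Ram(3, -663) = {3, 17}; no ℚ_3-point on the conic.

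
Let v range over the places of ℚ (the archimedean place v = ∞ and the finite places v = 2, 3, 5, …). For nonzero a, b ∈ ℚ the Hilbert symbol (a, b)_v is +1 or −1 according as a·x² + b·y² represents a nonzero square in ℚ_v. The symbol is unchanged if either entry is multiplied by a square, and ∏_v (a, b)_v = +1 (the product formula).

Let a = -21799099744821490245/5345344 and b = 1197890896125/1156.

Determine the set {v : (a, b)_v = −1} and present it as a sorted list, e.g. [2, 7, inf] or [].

[3, 7, 11, 37]

(a, b) ≡ (-177045, 28504245) mod (ℚ^×)²; places V = {2, 3, 5, 7, 11, 17, 23, 29, 37, 41, ∞}.
(a,b)_29: α=1, u≡2; β=1, v≡21 (mod 29); (2|29)=-1, (21|29)=-1; sign (−1)^0·-1^1·-1^1 = +1.
(a,b)_3: α=1, u≡1; β=1, v≡1 (mod 3); (1|3)=+1, (1|3)=+1; sign (−1)^1·+1^1·+1^1 = -1.
(a,b)_5: α=1, u≡4; β=3, v≡4 (mod 5); (4|5)=+1, (4|5)=+1; sign (−1)^0·+1^3·+1^1 = +1.
(a,b)_7: α=2, u≡6; β=1, v≡1 (mod 7); (6|7)=-1, (1|7)=+1; sign (−1)^0·-1^1·+1^2 = -1.
(a,b)_2: α=-6, β=-2; u≡3, v≡5 (mod 8); ε(u)ε(v)=1·0, αω(v)=-6·1, βω(u)=-2·1; sum ≡ 0  ⇒  +1.
(a,b)_17: α=-4, u≡5; β=-2, v≡14 (mod 17); (5|17)=-1, (14|17)=-1; sign (−1)^0·-1^-2·-1^-4 = +1.
(a,b)_∞: sgn(-177045)=−, sgn(28504245)=+, so +1.
(a,b)_11: α=1, u≡9; β=1, v≡4 (mod 11); (9|11)=+1, (4|11)=+1; sign (−1)^1·+1^1·+1^1 = -1.
(a,b)_37: α=1, u≡25; β=1, v≡2 (mod 37); (25|37)=+1, (2|37)=-1; sign (−1)^0·+1^1·-1^1 = -1.
(a,b)_41: α=6, u≡6; β=2, v≡1 (mod 41); (6|41)=-1, (1|41)=+1; sign (−1)^0·-1^2·+1^6 = +1.
(a,b)_23: α=2, u≡13; β=1, v≡4 (mod 23); (13|23)=+1, (4|23)=+1; sign (−1)^0·+1^1·+1^2 = +1.
|Ram(-177045, 28504245)| = 4, even; anisotropic at {3, 7, 11, 37}.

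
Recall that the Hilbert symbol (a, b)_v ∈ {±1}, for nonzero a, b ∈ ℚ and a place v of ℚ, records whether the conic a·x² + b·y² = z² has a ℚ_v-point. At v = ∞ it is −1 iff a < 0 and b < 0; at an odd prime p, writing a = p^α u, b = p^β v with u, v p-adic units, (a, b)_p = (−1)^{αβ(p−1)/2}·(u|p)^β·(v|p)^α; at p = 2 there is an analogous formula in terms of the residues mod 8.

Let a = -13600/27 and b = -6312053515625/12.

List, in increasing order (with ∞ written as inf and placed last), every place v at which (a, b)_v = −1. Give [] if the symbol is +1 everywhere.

Mod squares: a ≡ -102, b ≡ -167739. Check v ∈ {∞, 2, 3, 5, 11, 13, 17, 23}.
v=3: a=3^-3·(≡2), b=3^-1·(≡1) mod 3; (2|3)=-1, (1|3)=+1; (−1)^{-3·-1·1}·(-1)^-1·(+1)^-3 = +1.
v=5: a=5^2·(≡3), b=5^8·(≡4) mod 5; (3|5)=-1, (4|5)=+1; (−1)^{2·8·2}·(-1)^8·(+1)^2 = +1.
v=13: a=13^0·(≡11), b=13^1·(≡7) mod 13; (11|13)=-1, (7|13)=-1; (−1)^{0·1·6}·(-1)^1·(-1)^0 = -1.
v=17: a=17^1·(≡5), b=17^3·(≡12) mod 17; (5|17)=-1, (12|17)=-1; (−1)^{1·3·8}·(-1)^3·(-1)^1 = +1.
v=23: a=23^0·(≡4), b=23^1·(≡14) mod 23; (4|23)=+1, (14|23)=-1; (−1)^{0·1·11}·(+1)^1·(-1)^0 = +1.
v=∞: -102 < 0 and -167739 < 0  ⇒  (a,b)_∞ = -1.
v=11: a=11^0·(≡8), b=11^1·(≡10) mod 11; (8|11)=-1, (10|11)=-1; (−1)^{0·1·5}·(-1)^1·(-1)^0 = -1.
v=2: v_2(a)=5, v_2(b)=-2; units ≡ 5, 5 (mod 8); ε·ε+αω+βω = 0·0+5·1+-2·1 ≡ 1  ⇒  (a,b)_2 = -1.
|Ram(-102, -167739)| = 4, even; anisotropic at {2, 11, 13, ∞}.

[2, 11, 13, inf]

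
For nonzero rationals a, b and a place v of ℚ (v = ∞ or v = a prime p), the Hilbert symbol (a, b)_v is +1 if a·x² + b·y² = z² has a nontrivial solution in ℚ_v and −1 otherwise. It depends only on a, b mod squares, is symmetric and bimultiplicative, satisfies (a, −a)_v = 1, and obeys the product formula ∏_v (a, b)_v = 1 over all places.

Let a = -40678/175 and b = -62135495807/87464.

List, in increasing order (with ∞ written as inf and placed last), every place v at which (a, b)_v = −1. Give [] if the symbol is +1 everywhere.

(a, b) ≡ (-154, -38038) mod (ℚ^×)²; places V = {2, 5, 7, 11, 13, 19, 29, 43, ∞}.
(a,b)_5: α=-2, u≡1; β=0, v≡2 (mod 5); (1|5)=+1, (2|5)=-1; sign (−1)^0·+1^0·-1^-2 = +1.
(a,b)_∞: sgn(-154)=−, sgn(-38038)=−, so -1.
(a,b)_11: α=1, u≡2; β=1, v≡10 (mod 11); (2|11)=-1, (10|11)=-1; sign (−1)^1·-1^1·-1^1 = -1.
(a,b)_43: α=2, u≡7; β=0, v≡13 (mod 43); (7|43)=-1, (13|43)=+1; sign (−1)^0·-1^0·+1^2 = +1.
(a,b)_7: α=-1, u≡5; β=7, v≡3 (mod 7); (5|7)=-1, (3|7)=-1; sign (−1)^1·-1^7·-1^-1 = -1.
(a,b)_19: α=0, u≡5; β=3, v≡8 (mod 19); (5|19)=+1, (8|19)=-1; sign (−1)^0·+1^3·-1^0 = +1.
(a,b)_13: α=0, u≡2; β=-1, v≡10 (mod 13); (2|13)=-1, (10|13)=+1; sign (−1)^0·-1^-1·+1^0 = -1.
(a,b)_29: α=0, u≡9; β=-2, v≡21 (mod 29); (9|29)=+1, (21|29)=-1; sign (−1)^0·+1^-2·-1^0 = +1.
(a,b)_2: α=1, β=-3; u≡3, v≡5 (mod 8); ε(u)ε(v)=1·0, αω(v)=1·1, βω(u)=-3·1; sum ≡ 0  ⇒  +1.
(-154, -38038 / ℚ) ramifies at {7, 11, 13, ∞}: a division algebra.

[7, 11, 13, inf]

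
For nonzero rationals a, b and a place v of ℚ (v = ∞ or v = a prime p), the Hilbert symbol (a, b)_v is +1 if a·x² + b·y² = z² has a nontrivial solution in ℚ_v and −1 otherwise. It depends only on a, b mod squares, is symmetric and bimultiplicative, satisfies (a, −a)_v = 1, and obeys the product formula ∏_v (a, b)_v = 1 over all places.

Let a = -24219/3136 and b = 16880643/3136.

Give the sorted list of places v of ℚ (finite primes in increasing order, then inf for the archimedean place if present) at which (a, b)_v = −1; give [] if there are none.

(a, b) ≡ (-299, 208403) mod (ℚ^×)²; places V = {2, 3, 7, 13, 17, 23, 41, ∞}.
(a,b)_13: α=1, u≡3; β=1, v≡2 (mod 13); (3|13)=+1, (2|13)=-1; sign (−1)^0·+1^1·-1^1 = -1.
(a,b)_∞: sgn(-299)=−, sgn(208403)=+, so +1.
(a,b)_23: α=1, u≡15; β=1, v≡10 (mod 23); (15|23)=-1, (10|23)=-1; sign (−1)^1·-1^1·-1^1 = -1.
(a,b)_41: α=0, u≡17; β=1, v≡39 (mod 41); (17|41)=-1, (39|41)=+1; sign (−1)^0·-1^1·+1^0 = -1.
(a,b)_7: α=-2, u≡1; β=-2, v≡3 (mod 7); (1|7)=+1, (3|7)=-1; sign (−1)^0·+1^-2·-1^-2 = +1.
(a,b)_17: α=0, u≡5; β=1, v≡16 (mod 17); (5|17)=-1, (16|17)=+1; sign (−1)^0·-1^1·+1^0 = -1.
(a,b)_3: α=4, u≡1; β=4, v≡2 (mod 3); (1|3)=+1, (2|3)=-1; sign (−1)^0·+1^4·-1^4 = +1.
(a,b)_2: α=-6, β=-6; u≡5, v≡3 (mod 8); ε(u)ε(v)=0·1, αω(v)=-6·1, βω(u)=-6·1; sum ≡ 0  ⇒  +1.
|Ram(-299, 208403)| = 4, even; anisotropic at {13, 17, 23, 41}.

[13, 17, 23, 41]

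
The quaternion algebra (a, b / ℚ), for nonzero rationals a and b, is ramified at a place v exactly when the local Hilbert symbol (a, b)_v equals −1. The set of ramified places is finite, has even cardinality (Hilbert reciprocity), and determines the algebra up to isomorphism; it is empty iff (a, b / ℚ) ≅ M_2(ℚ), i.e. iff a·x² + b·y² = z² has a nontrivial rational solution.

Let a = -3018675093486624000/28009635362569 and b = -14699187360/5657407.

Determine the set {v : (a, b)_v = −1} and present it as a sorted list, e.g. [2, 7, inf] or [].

(a, b) ≡ (-85, -14630) mod (ℚ^×)²; places V = {2, 3, 5, 7, 11, 13, 17, 19, 29, 31, ∞}.
(a,b)_7: α=-2, u≡6; β=-1, v≡5 (mod 7); (6|7)=-1, (5|7)=-1; sign (−1)^0·-1^-1·-1^-2 = -1.
(a,b)_11: α=2, u≡9; β=1, v≡1 (mod 11); (9|11)=+1, (1|11)=+1; sign (−1)^0·+1^1·+1^2 = +1.
(a,b)_29: α=-6, u≡2; β=-2, v≡19 (mod 29); (2|29)=-1, (19|29)=-1; sign (−1)^0·-1^-2·-1^-6 = +1.
(a,b)_5: α=3, u≡2; β=1, v≡4 (mod 5); (2|5)=-1, (4|5)=+1; sign (−1)^0·-1^1·+1^3 = -1.
(a,b)_∞: sgn(-85)=−, sgn(-14630)=−, so -1.
(a,b)_2: α=8, β=5; u≡3, v≡5 (mod 8); ε(u)ε(v)=1·0, αω(v)=8·1, βω(u)=5·1; sum ≡ 1  ⇒  -1.
(a,b)_31: α=-2, u≡1; β=-2, v≡2 (mod 31); (1|31)=+1, (2|31)=+1; sign (−1)^0·+1^-2·+1^-2 = +1.
(a,b)_3: α=2, u≡2; β=2, v≡1 (mod 3); (2|3)=-1, (1|3)=+1; sign (−1)^0·-1^2·+1^2 = +1.
(a,b)_13: α=2, u≡11; β=2, v≡11 (mod 13); (11|13)=-1, (11|13)=-1; sign (−1)^0·-1^2·-1^2 = +1.
(a,b)_17: α=5, u≡5; β=2, v≡7 (mod 17); (5|17)=-1, (7|17)=-1; sign (−1)^0·-1^2·-1^5 = -1.
(a,b)_19: α=2, u≡3; β=1, v≡17 (mod 19); (3|19)=-1, (17|19)=+1; sign (−1)^0·-1^1·+1^2 = -1.
Ram(-85, -14630) = {2, 5, 7, 17, 19, ∞}; no ℚ_2-point on the conic.

[2, 5, 7, 17, 19, inf]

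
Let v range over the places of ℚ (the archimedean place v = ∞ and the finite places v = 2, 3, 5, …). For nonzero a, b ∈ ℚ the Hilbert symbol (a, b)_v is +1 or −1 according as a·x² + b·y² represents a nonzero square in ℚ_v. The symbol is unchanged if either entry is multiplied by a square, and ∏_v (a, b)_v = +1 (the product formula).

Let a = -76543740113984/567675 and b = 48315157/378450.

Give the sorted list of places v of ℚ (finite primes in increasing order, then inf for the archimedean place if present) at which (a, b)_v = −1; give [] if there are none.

[2, 3, 19, 23]

Mod squares: a ≡ -627, b ≡ 506. Check v ∈ {∞, 2, 3, 5, 11, 13, 19, 23, 29}.
v=5: a=5^-2·(≡3), b=5^-2·(≡4) mod 5; (3|5)=-1, (4|5)=+1; (−1)^{-2·-2·2}·(-1)^-2·(+1)^-2 = +1.
v=2: v_2(a)=6, v_2(b)=-1; units ≡ 5, 5 (mod 8); ε·ε+αω+βω = 0·0+6·1+-1·1 ≡ 1  ⇒  (a,b)_2 = -1.
v=23: a=23^4·(≡17), b=23^3·(≡22) mod 23; (17|23)=-1, (22|23)=-1; (−1)^{4·3·11}·(-1)^3·(-1)^4 = -1.
v=29: a=29^-2·(≡17), b=29^-2·(≡23) mod 29; (17|29)=-1, (23|29)=+1; (−1)^{-2·-2·14}·(-1)^-2·(+1)^-2 = +1.
v=19: a=19^1·(≡1), b=19^2·(≡12) mod 19; (1|19)=+1, (12|19)=-1; (−1)^{1·2·9}·(+1)^2·(-1)^1 = -1.
v=13: a=13^2·(≡3), b=13^0·(≡1) mod 13; (3|13)=+1, (1|13)=+1; (−1)^{2·0·6}·(+1)^0·(+1)^2 = +1.
v=∞: -627 < 0 and 506 > 0  ⇒  (a,b)_∞ = +1.
v=11: a=11^3·(≡1), b=11^1·(≡7) mod 11; (1|11)=+1, (7|11)=-1; (−1)^{3·1·5}·(+1)^1·(-1)^3 = +1.
v=3: a=3^-3·(≡1), b=3^-2·(≡2) mod 3; (1|3)=+1, (2|3)=-1; (−1)^{-3·-2·1}·(+1)^-2·(-1)^-3 = -1.
Ram(-627, 506) = {2, 3, 19, 23}; no ℚ_2-point on the conic.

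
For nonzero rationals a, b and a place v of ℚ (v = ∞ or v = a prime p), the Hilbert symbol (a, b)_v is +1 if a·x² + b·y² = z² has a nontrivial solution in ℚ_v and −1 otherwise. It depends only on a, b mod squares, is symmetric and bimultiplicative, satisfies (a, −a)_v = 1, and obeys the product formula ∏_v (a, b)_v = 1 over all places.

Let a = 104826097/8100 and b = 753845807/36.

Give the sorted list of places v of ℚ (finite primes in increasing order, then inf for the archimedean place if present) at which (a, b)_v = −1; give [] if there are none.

(a, b) ≡ (290377, 2608463) mod (ℚ^×)²; places V = {2, 3, 5, 11, 13, 17, 19, 29, 31, 37, ∞}.
(a,b)_37: α=0, u≡3; β=1, v≡24 (mod 37); (3|37)=+1, (24|37)=-1; sign (−1)^0·+1^1·-1^0 = +1.
(a,b)_29: α=1, u≡18; β=1, v≡14 (mod 29); (18|29)=-1, (14|29)=-1; sign (−1)^0·-1^1·-1^1 = +1.
(a,b)_11: α=0, u≡6; β=1, v≡6 (mod 11); (6|11)=-1, (6|11)=-1; sign (−1)^0·-1^1·-1^0 = -1.
(a,b)_13: α=0, u≡12; β=1, v≡4 (mod 13); (12|13)=+1, (4|13)=+1; sign (−1)^0·+1^1·+1^0 = +1.
(a,b)_2: α=-2, β=-2; u≡1, v≡7 (mod 8); ε(u)ε(v)=0·1, αω(v)=-2·0, βω(u)=-2·0; sum ≡ 0  ⇒  +1.
(a,b)_31: α=1, u≡18; β=0, v≡29 (mod 31); (18|31)=+1, (29|31)=-1; sign (−1)^0·+1^0·-1^1 = -1.
(a,b)_5: α=-2, u≡3; β=0, v≡2 (mod 5); (3|5)=-1, (2|5)=-1; sign (−1)^0·-1^0·-1^-2 = +1.
(a,b)_17: α=1, u≡15; β=3, v≡7 (mod 17); (15|17)=+1, (7|17)=-1; sign (−1)^0·+1^3·-1^1 = -1.
(a,b)_3: α=-4, u≡1; β=-2, v≡2 (mod 3); (1|3)=+1, (2|3)=-1; sign (−1)^0·+1^-2·-1^-4 = +1.
(a,b)_19: α=3, u≡17; β=0, v≡18 (mod 19); (17|19)=+1, (18|19)=-1; sign (−1)^0·+1^0·-1^3 = -1.
(a,b)_∞: sgn(290377)=+, sgn(2608463)=+, so +1.
|Ram(290377, 2608463)| = 4, even; anisotropic at {11, 17, 19, 31}.

[11, 17, 19, 31]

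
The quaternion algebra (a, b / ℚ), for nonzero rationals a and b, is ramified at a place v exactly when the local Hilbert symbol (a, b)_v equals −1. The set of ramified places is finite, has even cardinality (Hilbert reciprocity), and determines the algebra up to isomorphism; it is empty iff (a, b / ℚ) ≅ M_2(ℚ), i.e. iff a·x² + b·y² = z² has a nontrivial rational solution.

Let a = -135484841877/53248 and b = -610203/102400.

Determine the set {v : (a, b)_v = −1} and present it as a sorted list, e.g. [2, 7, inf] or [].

(a, b) ≡ (-4641, -3) mod (ℚ^×)²; places V = {2, 3, 5, 7, 11, 13, 17, 23, 41, ∞}.
(a,b)_17: α=1, u≡16; β=0, v≡7 (mod 17); (16|17)=+1, (7|17)=-1; sign (−1)^0·+1^0·-1^1 = -1.
(a,b)_∞: sgn(-4641)=−, sgn(-3)=−, so -1.
(a,b)_11: α=4, u≡1; β=2, v≡6 (mod 11); (1|11)=+1, (6|11)=-1; sign (−1)^0·+1^2·-1^4 = +1.
(a,b)_7: α=3, u≡4; β=0, v≡2 (mod 7); (4|7)=+1, (2|7)=+1; sign (−1)^0·+1^0·+1^3 = +1.
(a,b)_13: α=-1, u≡5; β=0, v≡9 (mod 13); (5|13)=-1, (9|13)=+1; sign (−1)^0·-1^0·+1^-1 = +1.
(a,b)_5: α=0, u≡1; β=-2, v≡2 (mod 5); (1|5)=+1, (2|5)=-1; sign (−1)^0·+1^-2·-1^0 = +1.
(a,b)_2: α=-12, β=-12; u≡7, v≡5 (mod 8); ε(u)ε(v)=1·0, αω(v)=-12·1, βω(u)=-12·0; sum ≡ 0  ⇒  +1.
(a,b)_23: α=2, u≡5; β=0, v≡14 (mod 23); (5|23)=-1, (14|23)=-1; sign (−1)^0·-1^0·-1^2 = +1.
(a,b)_3: α=1, u≡1; β=1, v≡2 (mod 3); (1|3)=+1, (2|3)=-1; sign (−1)^1·+1^1·-1^1 = +1.
(a,b)_41: α=0, u≡39; β=2, v≡27 (mod 41); (39|41)=+1, (27|41)=-1; sign (−1)^0·+1^2·-1^0 = +1.
Ram(-4641, -3) = {17, ∞}; no ℚ_17-point on the conic.

[17, inf]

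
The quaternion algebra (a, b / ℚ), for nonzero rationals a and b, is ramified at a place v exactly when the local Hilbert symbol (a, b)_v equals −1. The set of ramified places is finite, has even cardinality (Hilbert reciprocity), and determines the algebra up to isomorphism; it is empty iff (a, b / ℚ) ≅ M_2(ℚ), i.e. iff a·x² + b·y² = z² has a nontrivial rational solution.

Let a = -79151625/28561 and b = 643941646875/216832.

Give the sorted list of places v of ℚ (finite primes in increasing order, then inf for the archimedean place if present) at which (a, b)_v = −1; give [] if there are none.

Mod squares: a ≡ -665, b ≡ 3045. Check v ∈ {∞, 2, 3, 5, 7, 11, 13, 19, 23, 29}.
v=2: v_2(a)=0, v_2(b)=-8; units ≡ 7, 5 (mod 8); ε·ε+αω+βω = 1·0+0·1+-8·0 ≡ 0  ⇒  (a,b)_2 = +1.
v=5: a=5^3·(≡2), b=5^5·(≡1) mod 5; (2|5)=-1, (1|5)=+1; (−1)^{3·5·2}·(-1)^5·(+1)^3 = -1.
v=7: a=7^1·(≡5), b=7^-1·(≡2) mod 7; (5|7)=-1, (2|7)=+1; (−1)^{1·-1·3}·(-1)^-1·(+1)^1 = +1.
v=11: a=11^0·(≡6), b=11^-2·(≡1) mod 11; (6|11)=-1, (1|11)=+1; (−1)^{0·-2·5}·(-1)^-2·(+1)^0 = +1.
v=23: a=23^2·(≡2), b=23^0·(≡18) mod 23; (2|23)=+1, (18|23)=+1; (−1)^{2·0·11}·(+1)^0·(+1)^2 = +1.
v=13: a=13^-4·(≡6), b=13^0·(≡4) mod 13; (6|13)=-1, (4|13)=+1; (−1)^{-4·0·6}·(-1)^0·(+1)^-4 = +1.
v=19: a=19^1·(≡2), b=19^2·(≡6) mod 19; (2|19)=-1, (6|19)=+1; (−1)^{1·2·9}·(-1)^2·(+1)^1 = +1.
v=3: a=3^2·(≡1), b=3^9·(≡1) mod 3; (1|3)=+1, (1|3)=+1; (−1)^{2·9·1}·(+1)^9·(+1)^2 = +1.
v=∞: -665 < 0 and 3045 > 0  ⇒  (a,b)_∞ = +1.
v=29: a=29^0·(≡10), b=29^1·(≡26) mod 29; (10|29)=-1, (26|29)=-1; (−1)^{0·1·14}·(-1)^1·(-1)^0 = -1.
|Ram(-665, 3045)| = 2, even; anisotropic at {5, 29}.

[5, 29]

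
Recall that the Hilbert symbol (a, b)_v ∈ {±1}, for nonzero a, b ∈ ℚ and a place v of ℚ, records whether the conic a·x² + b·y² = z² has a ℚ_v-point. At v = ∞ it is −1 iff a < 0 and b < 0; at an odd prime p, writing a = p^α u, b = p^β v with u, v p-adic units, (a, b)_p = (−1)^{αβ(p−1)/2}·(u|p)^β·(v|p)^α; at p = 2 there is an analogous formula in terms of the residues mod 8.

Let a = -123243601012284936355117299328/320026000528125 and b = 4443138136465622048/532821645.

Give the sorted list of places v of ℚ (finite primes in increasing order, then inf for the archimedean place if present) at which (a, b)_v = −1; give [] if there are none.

Mod squares: a ≡ -2210, b ≡ 17290. Check v ∈ {∞, 2, 3, 5, 7, 13, 17, 19, 23, 31, 37, 41, 43}.
v=17: a=17^3·(≡10), b=17^2·(≡15) mod 17; (10|17)=-1, (15|17)=+1; (−1)^{3·2·8}·(-1)^2·(+1)^3 = +1.
v=37: a=37^-2·(≡4), b=37^-2·(≡3) mod 37; (4|37)=+1, (3|37)=+1; (−1)^{-2·-2·18}·(+1)^-2·(+1)^-2 = +1.
v=31: a=31^-4·(≡30), b=31^-2·(≡26) mod 31; (30|31)=-1, (26|31)=-1; (−1)^{-4·-2·15}·(-1)^-2·(-1)^-4 = +1.
v=5: a=5^-5·(≡3), b=5^-1·(≡2) mod 5; (3|5)=-1, (2|5)=-1; (−1)^{-5·-1·2}·(-1)^-1·(-1)^-5 = +1.
v=2: v_2(a)=7, v_2(b)=5; units ≡ 7, 5 (mod 8); ε·ε+αω+βω = 1·0+7·1+5·0 ≡ 1  ⇒  (a,b)_2 = -1.
v=19: a=19^2·(≡14), b=19^1·(≡17) mod 19; (14|19)=-1, (17|19)=+1; (−1)^{2·1·9}·(-1)^1·(+1)^2 = -1.
v=∞: -2210 < 0 and 17290 > 0  ⇒  (a,b)_∞ = +1.
v=43: a=43^2·(≡20), b=43^2·(≡1) mod 43; (20|43)=-1, (1|43)=+1; (−1)^{2·2·21}·(-1)^2·(+1)^2 = +1.
v=7: a=7^0·(≡4), b=7^1·(≡6) mod 7; (4|7)=+1, (6|7)=-1; (−1)^{0·1·3}·(+1)^1·(-1)^0 = +1.
v=23: a=23^4·(≡10), b=23^2·(≡19) mod 23; (10|23)=-1, (19|23)=-1; (−1)^{4·2·11}·(-1)^2·(-1)^4 = +1.
v=13: a=13^5·(≡4), b=13^3·(≡12) mod 13; (4|13)=+1, (12|13)=+1; (−1)^{5·3·6}·(+1)^3·(+1)^5 = +1.
v=41: a=41^4·(≡25), b=41^2·(≡34) mod 41; (25|41)=+1, (34|41)=-1; (−1)^{4·2·20}·(+1)^2·(-1)^4 = +1.
v=3: a=3^-4·(≡1), b=3^-4·(≡1) mod 3; (1|3)=+1, (1|3)=+1; (−1)^{-4·-4·1}·(+1)^-4·(+1)^-4 = +1.
Ram(-2210, 17290) = {2, 19}; no ℚ_2-point on the conic.

[2, 19]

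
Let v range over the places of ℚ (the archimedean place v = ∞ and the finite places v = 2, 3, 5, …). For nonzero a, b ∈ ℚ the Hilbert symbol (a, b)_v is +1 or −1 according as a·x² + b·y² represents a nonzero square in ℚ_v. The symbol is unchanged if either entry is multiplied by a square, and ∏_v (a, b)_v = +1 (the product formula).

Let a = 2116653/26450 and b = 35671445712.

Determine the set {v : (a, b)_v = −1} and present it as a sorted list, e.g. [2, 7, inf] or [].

[2, 7]

Mod squares: a ≡ 714, b ≡ 357. Check v ∈ {∞, 2, 3, 5, 7, 11, 17, 23}.
v=∞: 714 > 0 and 357 > 0  ⇒  (a,b)_∞ = +1.
v=7: a=7^3·(≡1), b=7^5·(≡2) mod 7; (1|7)=+1, (2|7)=+1; (−1)^{3·5·3}·(+1)^5·(+1)^3 = -1.
v=5: a=5^-2·(≡1), b=5^0·(≡2) mod 5; (1|5)=+1, (2|5)=-1; (−1)^{-2·0·2}·(+1)^0·(-1)^-2 = +1.
v=17: a=17^1·(≡8), b=17^3·(≡9) mod 17; (8|17)=+1, (9|17)=+1; (−1)^{1·3·8}·(+1)^3·(+1)^1 = +1.
v=2: v_2(a)=-1, v_2(b)=4; units ≡ 5, 5 (mod 8); ε·ε+αω+βω = 0·0+-1·1+4·1 ≡ 1  ⇒  (a,b)_2 = -1.
v=23: a=23^-2·(≡8), b=23^0·(≡6) mod 23; (8|23)=+1, (6|23)=+1; (−1)^{-2·0·11}·(+1)^0·(+1)^-2 = +1.
v=11: a=11^2·(≡6), b=11^0·(≡1) mod 11; (6|11)=-1, (1|11)=+1; (−1)^{2·0·5}·(-1)^0·(+1)^2 = +1.
v=3: a=3^1·(≡1), b=3^3·(≡2) mod 3; (1|3)=+1, (2|3)=-1; (−1)^{1·3·1}·(+1)^3·(-1)^1 = +1.
|Ram(714, 357)| = 2, even; anisotropic at {2, 7}.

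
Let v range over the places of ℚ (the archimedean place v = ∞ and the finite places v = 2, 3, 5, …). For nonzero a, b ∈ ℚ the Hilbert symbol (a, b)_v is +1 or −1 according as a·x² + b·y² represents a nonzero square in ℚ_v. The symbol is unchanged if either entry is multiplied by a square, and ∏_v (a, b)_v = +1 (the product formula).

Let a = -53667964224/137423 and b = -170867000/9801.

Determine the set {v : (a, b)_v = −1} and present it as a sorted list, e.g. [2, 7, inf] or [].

Mod squares: a ≡ -323323, b ≡ -3230. Check v ∈ {∞, 2, 3, 5, 7, 11, 13, 17, 19, 23, 29, 31}.
v=23: a=23^0·(≡10), b=23^2·(≡4) mod 23; (10|23)=-1, (4|23)=+1; (−1)^{0·2·11}·(-1)^2·(+1)^0 = +1.
v=∞: -323323 < 0 and -3230 < 0  ⇒  (a,b)_∞ = -1.
v=7: a=7^3·(≡2), b=7^0·(≡4) mod 7; (2|7)=+1, (4|7)=+1; (−1)^{3·0·3}·(+1)^0·(+1)^3 = +1.
v=13: a=13^-1·(≡11), b=13^0·(≡5) mod 13; (11|13)=-1, (5|13)=-1; (−1)^{-1·0·6}·(-1)^0·(-1)^-1 = -1.
v=11: a=11^-1·(≡2), b=11^-2·(≡1) mod 11; (2|11)=-1, (1|11)=+1; (−1)^{-1·-2·5}·(-1)^-2·(+1)^-1 = +1.
v=17: a=17^1·(≡8), b=17^1·(≡7) mod 17; (8|17)=+1, (7|17)=-1; (−1)^{1·1·8}·(+1)^1·(-1)^1 = -1.
v=29: a=29^2·(≡10), b=29^0·(≡15) mod 29; (10|29)=-1, (15|29)=-1; (−1)^{2·0·14}·(-1)^0·(-1)^2 = +1.
v=19: a=19^1·(≡4), b=19^1·(≡5) mod 19; (4|19)=+1, (5|19)=+1; (−1)^{1·1·9}·(+1)^1·(+1)^1 = -1.
v=2: v_2(a)=6, v_2(b)=3; units ≡ 5, 1 (mod 8); ε·ε+αω+βω = 0·0+6·0+3·1 ≡ 1  ⇒  (a,b)_2 = -1.
v=3: a=3^2·(≡2), b=3^-4·(≡1) mod 3; (2|3)=-1, (1|3)=+1; (−1)^{2·-4·1}·(-1)^-4·(+1)^2 = +1.
v=31: a=31^-2·(≡1), b=31^0·(≡8) mod 31; (1|31)=+1, (8|31)=+1; (−1)^{-2·0·15}·(+1)^0·(+1)^-2 = +1.
v=5: a=5^0·(≡2), b=5^3·(≡4) mod 5; (2|5)=-1, (4|5)=+1; (−1)^{0·3·2}·(-1)^3·(+1)^0 = -1.
(-323323, -3230 / ℚ) ramifies at {2, 5, 13, 17, 19, ∞}: a division algebra.

[2, 5, 13, 17, 19, inf]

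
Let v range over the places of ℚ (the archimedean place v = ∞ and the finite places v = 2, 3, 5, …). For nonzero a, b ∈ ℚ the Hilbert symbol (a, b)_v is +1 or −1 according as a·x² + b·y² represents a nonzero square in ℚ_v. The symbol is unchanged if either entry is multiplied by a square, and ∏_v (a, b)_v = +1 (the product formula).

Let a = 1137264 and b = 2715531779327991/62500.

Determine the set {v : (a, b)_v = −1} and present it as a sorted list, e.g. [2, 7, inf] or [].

[2, 3, 13, 31]

Mod squares: a ≡ 71079, b ≡ 22718319. Check v ∈ {∞, 2, 3, 5, 13, 19, 23, 29, 31, 43}.
v=13: a=13^0·(≡11), b=13^3·(≡4) mod 13; (11|13)=-1, (4|13)=+1; (−1)^{0·3·6}·(-1)^3·(+1)^0 = -1.
v=29: a=29^1·(≡8), b=29^4·(≡20) mod 29; (8|29)=-1, (20|29)=+1; (−1)^{1·4·14}·(-1)^4·(+1)^1 = +1.
v=2: v_2(a)=4, v_2(b)=-2; units ≡ 7, 7 (mod 8); ε·ε+αω+βω = 1·1+4·0+-2·0 ≡ 1  ⇒  (a,b)_2 = -1.
v=3: a=3^1·(≡2), b=3^1·(≡2) mod 3; (2|3)=-1, (2|3)=-1; (−1)^{1·1·1}·(-1)^1·(-1)^1 = -1.
v=∞: 71079 > 0 and 22718319 > 0  ⇒  (a,b)_∞ = +1.
v=19: a=19^1·(≡6), b=19^1·(≡3) mod 19; (6|19)=+1, (3|19)=-1; (−1)^{1·1·9}·(+1)^1·(-1)^1 = +1.
v=43: a=43^1·(≡3), b=43^1·(≡1) mod 43; (3|43)=-1, (1|43)=+1; (−1)^{1·1·21}·(-1)^1·(+1)^1 = +1.
v=23: a=23^0·(≡6), b=23^1·(≡13) mod 23; (6|23)=+1, (13|23)=+1; (−1)^{0·1·11}·(+1)^1·(+1)^0 = +1.
v=5: a=5^0·(≡4), b=5^-6·(≡4) mod 5; (4|5)=+1, (4|5)=+1; (−1)^{0·-6·2}·(+1)^-6·(+1)^0 = +1.
v=31: a=31^0·(≡29), b=31^1·(≡8) mod 31; (29|31)=-1, (8|31)=+1; (−1)^{0·1·15}·(-1)^1·(+1)^0 = -1.
Ram(71079, 22718319) = {2, 3, 13, 31}; no ℚ_2-point on the conic.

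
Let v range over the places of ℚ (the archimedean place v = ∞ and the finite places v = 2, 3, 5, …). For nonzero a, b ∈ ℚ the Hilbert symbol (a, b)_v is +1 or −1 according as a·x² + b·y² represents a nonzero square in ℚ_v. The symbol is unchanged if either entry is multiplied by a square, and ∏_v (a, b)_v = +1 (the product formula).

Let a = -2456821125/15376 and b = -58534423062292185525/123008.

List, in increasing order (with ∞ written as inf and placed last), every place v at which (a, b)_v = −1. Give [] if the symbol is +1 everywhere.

(a, b) ≡ (-134805, -12122) mod (ℚ^×)²; places V = {2, 3, 5, 11, 19, 29, 31, 43, ∞}.
(a,b)_∞: sgn(-134805)=−, sgn(-12122)=−, so -1.
(a,b)_11: α=1, u≡10; β=3, v≡4 (mod 11); (10|11)=-1, (4|11)=+1; sign (−1)^1·-1^3·+1^1 = +1.
(a,b)_3: α=7, u≡2; β=14, v≡1 (mod 3); (2|3)=-1, (1|3)=+1; sign (−1)^0·-1^14·+1^7 = +1.
(a,b)_5: α=3, u≡1; β=2, v≡3 (mod 5); (1|5)=+1, (3|5)=-1; sign (−1)^0·+1^2·-1^3 = -1.
(a,b)_2: α=-4, β=-7; u≡3, v≡3 (mod 8); ε(u)ε(v)=1·1, αω(v)=-4·1, βω(u)=-7·1; sum ≡ 0  ⇒  +1.
(a,b)_31: α=-2, u≡9; β=-2, v≡21 (mod 31); (9|31)=+1, (21|31)=-1; sign (−1)^0·+1^-2·-1^-2 = +1.
(a,b)_43: α=1, u≡35; β=2, v≡23 (mod 43); (35|43)=+1, (23|43)=+1; sign (−1)^0·+1^2·+1^1 = +1.
(a,b)_19: α=1, u≡5; β=3, v≡2 (mod 19); (5|19)=+1, (2|19)=-1; sign (−1)^1·+1^3·-1^1 = +1.
(a,b)_29: α=0, u≡25; β=1, v≡10 (mod 29); (25|29)=+1, (10|29)=-1; sign (−1)^0·+1^1·-1^0 = +1.
(-134805, -12122 / ℚ) ramifies at {5, ∞}: a division algebra.

[5, inf]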